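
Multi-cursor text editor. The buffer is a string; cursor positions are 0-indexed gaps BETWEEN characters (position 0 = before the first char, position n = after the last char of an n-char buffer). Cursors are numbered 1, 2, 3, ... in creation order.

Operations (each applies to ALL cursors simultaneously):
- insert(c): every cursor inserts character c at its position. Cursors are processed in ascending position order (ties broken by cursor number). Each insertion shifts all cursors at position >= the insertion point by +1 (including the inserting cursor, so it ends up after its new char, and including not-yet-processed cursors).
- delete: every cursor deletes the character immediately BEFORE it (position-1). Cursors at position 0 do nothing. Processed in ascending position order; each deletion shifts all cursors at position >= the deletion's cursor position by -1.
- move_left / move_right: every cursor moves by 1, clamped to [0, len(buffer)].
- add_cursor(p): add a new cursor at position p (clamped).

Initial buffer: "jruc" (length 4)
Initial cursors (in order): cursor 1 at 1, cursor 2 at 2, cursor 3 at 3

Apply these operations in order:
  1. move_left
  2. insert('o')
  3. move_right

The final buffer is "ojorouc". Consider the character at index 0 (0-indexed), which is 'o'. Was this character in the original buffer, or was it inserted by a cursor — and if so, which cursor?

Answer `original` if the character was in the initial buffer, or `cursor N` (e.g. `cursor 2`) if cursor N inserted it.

After op 1 (move_left): buffer="jruc" (len 4), cursors c1@0 c2@1 c3@2, authorship ....
After op 2 (insert('o')): buffer="ojorouc" (len 7), cursors c1@1 c2@3 c3@5, authorship 1.2.3..
After op 3 (move_right): buffer="ojorouc" (len 7), cursors c1@2 c2@4 c3@6, authorship 1.2.3..
Authorship (.=original, N=cursor N): 1 . 2 . 3 . .
Index 0: author = 1

Answer: cursor 1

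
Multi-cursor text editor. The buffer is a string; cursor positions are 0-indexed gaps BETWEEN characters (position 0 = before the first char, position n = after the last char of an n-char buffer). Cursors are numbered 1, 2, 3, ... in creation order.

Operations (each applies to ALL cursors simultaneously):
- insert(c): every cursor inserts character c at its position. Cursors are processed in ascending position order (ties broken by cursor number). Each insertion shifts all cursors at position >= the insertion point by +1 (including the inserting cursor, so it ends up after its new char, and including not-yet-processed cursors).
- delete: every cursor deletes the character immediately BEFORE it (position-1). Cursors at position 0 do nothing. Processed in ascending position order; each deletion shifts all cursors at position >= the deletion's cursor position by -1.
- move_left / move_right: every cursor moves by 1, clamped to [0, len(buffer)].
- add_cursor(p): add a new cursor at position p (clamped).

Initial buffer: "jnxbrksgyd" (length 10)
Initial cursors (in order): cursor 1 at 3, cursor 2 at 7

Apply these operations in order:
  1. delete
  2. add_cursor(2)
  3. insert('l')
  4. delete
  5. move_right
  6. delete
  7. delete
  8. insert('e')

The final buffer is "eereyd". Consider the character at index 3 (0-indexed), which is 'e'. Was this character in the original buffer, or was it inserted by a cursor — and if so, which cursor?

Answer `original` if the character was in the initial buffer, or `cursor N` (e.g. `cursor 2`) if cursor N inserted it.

Answer: cursor 2

Derivation:
After op 1 (delete): buffer="jnbrkgyd" (len 8), cursors c1@2 c2@5, authorship ........
After op 2 (add_cursor(2)): buffer="jnbrkgyd" (len 8), cursors c1@2 c3@2 c2@5, authorship ........
After op 3 (insert('l')): buffer="jnllbrklgyd" (len 11), cursors c1@4 c3@4 c2@8, authorship ..13...2...
After op 4 (delete): buffer="jnbrkgyd" (len 8), cursors c1@2 c3@2 c2@5, authorship ........
After op 5 (move_right): buffer="jnbrkgyd" (len 8), cursors c1@3 c3@3 c2@6, authorship ........
After op 6 (delete): buffer="jrkyd" (len 5), cursors c1@1 c3@1 c2@3, authorship .....
After op 7 (delete): buffer="ryd" (len 3), cursors c1@0 c3@0 c2@1, authorship ...
After op 8 (insert('e')): buffer="eereyd" (len 6), cursors c1@2 c3@2 c2@4, authorship 13.2..
Authorship (.=original, N=cursor N): 1 3 . 2 . .
Index 3: author = 2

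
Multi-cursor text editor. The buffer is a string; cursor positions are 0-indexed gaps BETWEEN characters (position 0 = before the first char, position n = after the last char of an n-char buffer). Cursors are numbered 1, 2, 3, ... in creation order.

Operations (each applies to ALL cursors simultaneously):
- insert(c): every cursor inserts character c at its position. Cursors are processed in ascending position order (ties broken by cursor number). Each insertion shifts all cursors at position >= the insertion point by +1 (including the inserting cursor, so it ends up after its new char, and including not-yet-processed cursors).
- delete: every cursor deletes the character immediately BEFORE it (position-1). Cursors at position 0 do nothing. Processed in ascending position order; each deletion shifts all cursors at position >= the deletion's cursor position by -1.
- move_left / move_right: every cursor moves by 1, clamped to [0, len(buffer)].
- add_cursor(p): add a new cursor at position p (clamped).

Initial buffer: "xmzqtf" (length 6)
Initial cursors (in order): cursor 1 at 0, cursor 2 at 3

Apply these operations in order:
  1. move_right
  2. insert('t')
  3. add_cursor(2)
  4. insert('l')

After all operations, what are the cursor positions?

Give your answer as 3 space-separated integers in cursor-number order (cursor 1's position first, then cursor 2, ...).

After op 1 (move_right): buffer="xmzqtf" (len 6), cursors c1@1 c2@4, authorship ......
After op 2 (insert('t')): buffer="xtmzqttf" (len 8), cursors c1@2 c2@6, authorship .1...2..
After op 3 (add_cursor(2)): buffer="xtmzqttf" (len 8), cursors c1@2 c3@2 c2@6, authorship .1...2..
After op 4 (insert('l')): buffer="xtllmzqtltf" (len 11), cursors c1@4 c3@4 c2@9, authorship .113...22..

Answer: 4 9 4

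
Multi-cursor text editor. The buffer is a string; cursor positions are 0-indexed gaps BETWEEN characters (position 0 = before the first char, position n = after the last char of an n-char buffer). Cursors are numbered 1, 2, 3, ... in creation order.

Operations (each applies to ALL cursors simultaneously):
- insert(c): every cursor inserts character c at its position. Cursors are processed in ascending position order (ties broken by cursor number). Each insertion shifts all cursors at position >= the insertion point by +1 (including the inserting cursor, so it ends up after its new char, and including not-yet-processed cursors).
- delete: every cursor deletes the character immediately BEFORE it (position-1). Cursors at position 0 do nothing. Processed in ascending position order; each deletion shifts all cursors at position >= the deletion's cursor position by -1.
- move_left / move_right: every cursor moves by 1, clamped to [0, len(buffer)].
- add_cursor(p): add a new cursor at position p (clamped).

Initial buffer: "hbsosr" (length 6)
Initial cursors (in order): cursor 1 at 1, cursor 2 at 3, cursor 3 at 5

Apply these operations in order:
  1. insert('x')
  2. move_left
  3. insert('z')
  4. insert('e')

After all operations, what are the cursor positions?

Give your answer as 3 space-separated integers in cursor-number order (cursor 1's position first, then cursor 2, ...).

Answer: 3 8 13

Derivation:
After op 1 (insert('x')): buffer="hxbsxosxr" (len 9), cursors c1@2 c2@5 c3@8, authorship .1..2..3.
After op 2 (move_left): buffer="hxbsxosxr" (len 9), cursors c1@1 c2@4 c3@7, authorship .1..2..3.
After op 3 (insert('z')): buffer="hzxbszxoszxr" (len 12), cursors c1@2 c2@6 c3@10, authorship .11..22..33.
After op 4 (insert('e')): buffer="hzexbszexoszexr" (len 15), cursors c1@3 c2@8 c3@13, authorship .111..222..333.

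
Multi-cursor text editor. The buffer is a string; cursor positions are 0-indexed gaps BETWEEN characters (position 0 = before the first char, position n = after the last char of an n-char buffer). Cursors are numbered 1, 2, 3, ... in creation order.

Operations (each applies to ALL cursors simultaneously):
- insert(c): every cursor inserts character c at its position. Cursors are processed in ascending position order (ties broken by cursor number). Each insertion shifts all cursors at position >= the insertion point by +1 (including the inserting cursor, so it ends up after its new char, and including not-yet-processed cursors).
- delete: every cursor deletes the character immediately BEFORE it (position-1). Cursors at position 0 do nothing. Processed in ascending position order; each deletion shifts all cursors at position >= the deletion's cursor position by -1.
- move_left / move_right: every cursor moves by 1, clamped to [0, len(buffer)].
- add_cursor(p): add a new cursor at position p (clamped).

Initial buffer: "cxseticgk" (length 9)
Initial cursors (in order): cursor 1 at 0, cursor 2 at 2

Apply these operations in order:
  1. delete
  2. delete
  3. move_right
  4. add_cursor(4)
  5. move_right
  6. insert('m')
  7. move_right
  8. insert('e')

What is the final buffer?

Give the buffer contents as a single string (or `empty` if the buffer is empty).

After op 1 (delete): buffer="cseticgk" (len 8), cursors c1@0 c2@1, authorship ........
After op 2 (delete): buffer="seticgk" (len 7), cursors c1@0 c2@0, authorship .......
After op 3 (move_right): buffer="seticgk" (len 7), cursors c1@1 c2@1, authorship .......
After op 4 (add_cursor(4)): buffer="seticgk" (len 7), cursors c1@1 c2@1 c3@4, authorship .......
After op 5 (move_right): buffer="seticgk" (len 7), cursors c1@2 c2@2 c3@5, authorship .......
After op 6 (insert('m')): buffer="semmticmgk" (len 10), cursors c1@4 c2@4 c3@8, authorship ..12...3..
After op 7 (move_right): buffer="semmticmgk" (len 10), cursors c1@5 c2@5 c3@9, authorship ..12...3..
After op 8 (insert('e')): buffer="semmteeicmgek" (len 13), cursors c1@7 c2@7 c3@12, authorship ..12.12..3.3.

Answer: semmteeicmgek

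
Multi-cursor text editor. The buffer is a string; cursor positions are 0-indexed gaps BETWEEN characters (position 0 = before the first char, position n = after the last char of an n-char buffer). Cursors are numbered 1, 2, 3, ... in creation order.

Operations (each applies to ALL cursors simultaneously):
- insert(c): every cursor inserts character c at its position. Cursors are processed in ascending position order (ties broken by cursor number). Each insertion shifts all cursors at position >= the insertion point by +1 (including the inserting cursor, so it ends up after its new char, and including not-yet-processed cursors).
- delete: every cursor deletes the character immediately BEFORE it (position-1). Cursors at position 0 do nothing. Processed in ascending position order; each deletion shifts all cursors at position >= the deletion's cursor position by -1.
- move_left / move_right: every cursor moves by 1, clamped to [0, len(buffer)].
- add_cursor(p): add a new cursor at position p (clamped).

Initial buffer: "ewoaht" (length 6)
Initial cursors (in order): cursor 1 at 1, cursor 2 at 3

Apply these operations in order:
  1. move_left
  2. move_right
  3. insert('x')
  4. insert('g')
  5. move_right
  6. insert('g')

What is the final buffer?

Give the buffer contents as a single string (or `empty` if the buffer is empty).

Answer: exgwgoxgaght

Derivation:
After op 1 (move_left): buffer="ewoaht" (len 6), cursors c1@0 c2@2, authorship ......
After op 2 (move_right): buffer="ewoaht" (len 6), cursors c1@1 c2@3, authorship ......
After op 3 (insert('x')): buffer="exwoxaht" (len 8), cursors c1@2 c2@5, authorship .1..2...
After op 4 (insert('g')): buffer="exgwoxgaht" (len 10), cursors c1@3 c2@7, authorship .11..22...
After op 5 (move_right): buffer="exgwoxgaht" (len 10), cursors c1@4 c2@8, authorship .11..22...
After op 6 (insert('g')): buffer="exgwgoxgaght" (len 12), cursors c1@5 c2@10, authorship .11.1.22.2..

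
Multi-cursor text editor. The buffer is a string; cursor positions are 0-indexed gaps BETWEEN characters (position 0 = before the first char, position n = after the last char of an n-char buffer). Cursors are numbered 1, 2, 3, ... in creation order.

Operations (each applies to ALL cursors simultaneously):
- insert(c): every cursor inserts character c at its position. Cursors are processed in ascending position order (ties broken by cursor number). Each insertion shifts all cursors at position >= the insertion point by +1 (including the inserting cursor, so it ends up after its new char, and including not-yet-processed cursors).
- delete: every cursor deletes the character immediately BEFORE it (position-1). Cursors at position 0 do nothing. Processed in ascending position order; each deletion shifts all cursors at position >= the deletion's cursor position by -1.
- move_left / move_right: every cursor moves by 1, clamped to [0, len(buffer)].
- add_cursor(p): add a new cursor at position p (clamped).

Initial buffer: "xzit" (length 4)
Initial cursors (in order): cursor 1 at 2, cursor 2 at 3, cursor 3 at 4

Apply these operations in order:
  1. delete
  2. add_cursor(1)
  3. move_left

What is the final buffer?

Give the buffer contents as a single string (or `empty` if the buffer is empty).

Answer: x

Derivation:
After op 1 (delete): buffer="x" (len 1), cursors c1@1 c2@1 c3@1, authorship .
After op 2 (add_cursor(1)): buffer="x" (len 1), cursors c1@1 c2@1 c3@1 c4@1, authorship .
After op 3 (move_left): buffer="x" (len 1), cursors c1@0 c2@0 c3@0 c4@0, authorship .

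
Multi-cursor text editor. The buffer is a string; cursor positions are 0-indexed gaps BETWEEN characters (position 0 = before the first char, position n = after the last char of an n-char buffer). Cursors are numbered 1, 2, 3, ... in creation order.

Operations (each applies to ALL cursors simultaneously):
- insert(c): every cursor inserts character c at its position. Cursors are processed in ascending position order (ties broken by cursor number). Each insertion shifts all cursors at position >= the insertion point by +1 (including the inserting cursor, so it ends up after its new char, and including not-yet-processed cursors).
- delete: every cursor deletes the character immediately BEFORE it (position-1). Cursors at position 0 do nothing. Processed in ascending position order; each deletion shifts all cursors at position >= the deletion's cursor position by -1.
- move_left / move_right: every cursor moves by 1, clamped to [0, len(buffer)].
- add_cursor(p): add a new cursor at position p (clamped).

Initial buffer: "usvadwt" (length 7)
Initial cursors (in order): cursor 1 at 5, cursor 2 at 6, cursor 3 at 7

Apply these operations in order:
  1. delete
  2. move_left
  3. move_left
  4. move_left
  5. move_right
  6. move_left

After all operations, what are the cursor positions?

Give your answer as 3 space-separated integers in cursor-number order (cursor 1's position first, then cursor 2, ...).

Answer: 1 1 1

Derivation:
After op 1 (delete): buffer="usva" (len 4), cursors c1@4 c2@4 c3@4, authorship ....
After op 2 (move_left): buffer="usva" (len 4), cursors c1@3 c2@3 c3@3, authorship ....
After op 3 (move_left): buffer="usva" (len 4), cursors c1@2 c2@2 c3@2, authorship ....
After op 4 (move_left): buffer="usva" (len 4), cursors c1@1 c2@1 c3@1, authorship ....
After op 5 (move_right): buffer="usva" (len 4), cursors c1@2 c2@2 c3@2, authorship ....
After op 6 (move_left): buffer="usva" (len 4), cursors c1@1 c2@1 c3@1, authorship ....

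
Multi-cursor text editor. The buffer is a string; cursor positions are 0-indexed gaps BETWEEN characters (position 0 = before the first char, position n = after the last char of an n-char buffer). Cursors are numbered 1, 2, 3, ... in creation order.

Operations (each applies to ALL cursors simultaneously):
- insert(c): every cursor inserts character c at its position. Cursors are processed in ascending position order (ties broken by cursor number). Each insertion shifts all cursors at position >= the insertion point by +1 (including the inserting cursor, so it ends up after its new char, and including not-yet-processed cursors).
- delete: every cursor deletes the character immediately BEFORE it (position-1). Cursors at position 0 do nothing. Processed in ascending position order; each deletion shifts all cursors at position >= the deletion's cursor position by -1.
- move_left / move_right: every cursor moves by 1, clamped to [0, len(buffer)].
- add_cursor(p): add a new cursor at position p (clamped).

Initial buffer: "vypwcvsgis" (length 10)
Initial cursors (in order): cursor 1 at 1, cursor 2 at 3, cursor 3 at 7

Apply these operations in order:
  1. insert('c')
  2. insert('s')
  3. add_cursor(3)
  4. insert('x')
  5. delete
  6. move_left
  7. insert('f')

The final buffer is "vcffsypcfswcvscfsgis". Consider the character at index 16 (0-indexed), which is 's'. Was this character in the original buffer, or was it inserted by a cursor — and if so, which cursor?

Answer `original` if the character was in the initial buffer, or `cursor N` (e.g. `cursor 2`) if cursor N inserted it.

Answer: cursor 3

Derivation:
After op 1 (insert('c')): buffer="vcypcwcvscgis" (len 13), cursors c1@2 c2@5 c3@10, authorship .1..2....3...
After op 2 (insert('s')): buffer="vcsypcswcvscsgis" (len 16), cursors c1@3 c2@7 c3@13, authorship .11..22....33...
After op 3 (add_cursor(3)): buffer="vcsypcswcvscsgis" (len 16), cursors c1@3 c4@3 c2@7 c3@13, authorship .11..22....33...
After op 4 (insert('x')): buffer="vcsxxypcsxwcvscsxgis" (len 20), cursors c1@5 c4@5 c2@10 c3@17, authorship .1114..222....333...
After op 5 (delete): buffer="vcsypcswcvscsgis" (len 16), cursors c1@3 c4@3 c2@7 c3@13, authorship .11..22....33...
After op 6 (move_left): buffer="vcsypcswcvscsgis" (len 16), cursors c1@2 c4@2 c2@6 c3@12, authorship .11..22....33...
After op 7 (insert('f')): buffer="vcffsypcfswcvscfsgis" (len 20), cursors c1@4 c4@4 c2@9 c3@16, authorship .1141..222....333...
Authorship (.=original, N=cursor N): . 1 1 4 1 . . 2 2 2 . . . . 3 3 3 . . .
Index 16: author = 3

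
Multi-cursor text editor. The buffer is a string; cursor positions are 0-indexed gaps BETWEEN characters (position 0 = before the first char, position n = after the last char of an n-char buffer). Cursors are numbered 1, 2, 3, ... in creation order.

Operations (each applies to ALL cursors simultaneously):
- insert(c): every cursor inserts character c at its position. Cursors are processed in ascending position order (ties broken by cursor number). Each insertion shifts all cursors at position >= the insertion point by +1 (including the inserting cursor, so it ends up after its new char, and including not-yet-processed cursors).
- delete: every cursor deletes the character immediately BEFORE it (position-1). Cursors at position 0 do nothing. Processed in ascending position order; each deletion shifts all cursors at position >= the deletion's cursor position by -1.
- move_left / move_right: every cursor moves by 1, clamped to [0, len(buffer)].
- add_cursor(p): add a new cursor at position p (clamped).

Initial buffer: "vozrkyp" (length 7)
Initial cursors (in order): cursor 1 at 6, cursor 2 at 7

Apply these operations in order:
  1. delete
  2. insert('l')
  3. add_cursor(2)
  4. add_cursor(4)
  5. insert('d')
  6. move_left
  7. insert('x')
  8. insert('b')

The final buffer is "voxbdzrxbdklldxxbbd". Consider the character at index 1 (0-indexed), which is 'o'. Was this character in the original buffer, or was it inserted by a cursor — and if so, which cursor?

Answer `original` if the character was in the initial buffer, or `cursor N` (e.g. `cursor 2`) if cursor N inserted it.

After op 1 (delete): buffer="vozrk" (len 5), cursors c1@5 c2@5, authorship .....
After op 2 (insert('l')): buffer="vozrkll" (len 7), cursors c1@7 c2@7, authorship .....12
After op 3 (add_cursor(2)): buffer="vozrkll" (len 7), cursors c3@2 c1@7 c2@7, authorship .....12
After op 4 (add_cursor(4)): buffer="vozrkll" (len 7), cursors c3@2 c4@4 c1@7 c2@7, authorship .....12
After op 5 (insert('d')): buffer="vodzrdklldd" (len 11), cursors c3@3 c4@6 c1@11 c2@11, authorship ..3..4.1212
After op 6 (move_left): buffer="vodzrdklldd" (len 11), cursors c3@2 c4@5 c1@10 c2@10, authorship ..3..4.1212
After op 7 (insert('x')): buffer="voxdzrxdklldxxd" (len 15), cursors c3@3 c4@7 c1@14 c2@14, authorship ..33..44.121122
After op 8 (insert('b')): buffer="voxbdzrxbdklldxxbbd" (len 19), cursors c3@4 c4@9 c1@18 c2@18, authorship ..333..444.12112122
Authorship (.=original, N=cursor N): . . 3 3 3 . . 4 4 4 . 1 2 1 1 2 1 2 2
Index 1: author = original

Answer: original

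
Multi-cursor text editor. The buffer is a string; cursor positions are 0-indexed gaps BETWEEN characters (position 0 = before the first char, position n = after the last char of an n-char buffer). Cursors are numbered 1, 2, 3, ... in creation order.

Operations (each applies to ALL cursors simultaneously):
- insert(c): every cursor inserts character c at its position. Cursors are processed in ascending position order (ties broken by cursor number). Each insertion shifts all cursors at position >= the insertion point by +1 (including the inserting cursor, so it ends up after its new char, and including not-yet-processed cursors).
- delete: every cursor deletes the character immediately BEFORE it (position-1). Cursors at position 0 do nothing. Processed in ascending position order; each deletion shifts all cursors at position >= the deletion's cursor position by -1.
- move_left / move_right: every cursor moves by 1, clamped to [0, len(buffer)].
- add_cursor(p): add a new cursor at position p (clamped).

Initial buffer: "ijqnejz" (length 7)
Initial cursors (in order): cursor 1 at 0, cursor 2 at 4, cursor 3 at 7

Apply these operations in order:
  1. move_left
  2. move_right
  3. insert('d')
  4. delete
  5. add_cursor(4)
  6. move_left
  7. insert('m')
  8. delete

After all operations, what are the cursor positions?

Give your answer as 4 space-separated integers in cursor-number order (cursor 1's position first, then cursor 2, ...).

Answer: 0 3 6 3

Derivation:
After op 1 (move_left): buffer="ijqnejz" (len 7), cursors c1@0 c2@3 c3@6, authorship .......
After op 2 (move_right): buffer="ijqnejz" (len 7), cursors c1@1 c2@4 c3@7, authorship .......
After op 3 (insert('d')): buffer="idjqndejzd" (len 10), cursors c1@2 c2@6 c3@10, authorship .1...2...3
After op 4 (delete): buffer="ijqnejz" (len 7), cursors c1@1 c2@4 c3@7, authorship .......
After op 5 (add_cursor(4)): buffer="ijqnejz" (len 7), cursors c1@1 c2@4 c4@4 c3@7, authorship .......
After op 6 (move_left): buffer="ijqnejz" (len 7), cursors c1@0 c2@3 c4@3 c3@6, authorship .......
After op 7 (insert('m')): buffer="mijqmmnejmz" (len 11), cursors c1@1 c2@6 c4@6 c3@10, authorship 1...24...3.
After op 8 (delete): buffer="ijqnejz" (len 7), cursors c1@0 c2@3 c4@3 c3@6, authorship .......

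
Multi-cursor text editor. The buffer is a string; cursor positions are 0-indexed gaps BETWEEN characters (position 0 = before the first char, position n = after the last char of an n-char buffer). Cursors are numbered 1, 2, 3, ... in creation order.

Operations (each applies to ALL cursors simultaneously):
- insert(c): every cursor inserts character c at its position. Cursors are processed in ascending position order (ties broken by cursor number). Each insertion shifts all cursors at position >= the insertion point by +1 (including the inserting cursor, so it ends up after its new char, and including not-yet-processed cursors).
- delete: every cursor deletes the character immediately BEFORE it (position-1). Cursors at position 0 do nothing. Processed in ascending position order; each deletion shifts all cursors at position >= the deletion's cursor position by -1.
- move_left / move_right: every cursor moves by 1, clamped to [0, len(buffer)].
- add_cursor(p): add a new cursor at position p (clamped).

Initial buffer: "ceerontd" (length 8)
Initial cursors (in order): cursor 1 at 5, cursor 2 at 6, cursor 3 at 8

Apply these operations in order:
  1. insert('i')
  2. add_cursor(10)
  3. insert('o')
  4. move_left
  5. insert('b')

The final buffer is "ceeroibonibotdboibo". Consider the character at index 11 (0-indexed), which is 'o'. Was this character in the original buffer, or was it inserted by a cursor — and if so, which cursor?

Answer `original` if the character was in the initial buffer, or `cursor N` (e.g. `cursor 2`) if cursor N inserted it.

Answer: cursor 2

Derivation:
After op 1 (insert('i')): buffer="ceeroinitdi" (len 11), cursors c1@6 c2@8 c3@11, authorship .....1.2..3
After op 2 (add_cursor(10)): buffer="ceeroinitdi" (len 11), cursors c1@6 c2@8 c4@10 c3@11, authorship .....1.2..3
After op 3 (insert('o')): buffer="ceeroioniotdoio" (len 15), cursors c1@7 c2@10 c4@13 c3@15, authorship .....11.22..433
After op 4 (move_left): buffer="ceeroioniotdoio" (len 15), cursors c1@6 c2@9 c4@12 c3@14, authorship .....11.22..433
After op 5 (insert('b')): buffer="ceeroibonibotdboibo" (len 19), cursors c1@7 c2@11 c4@15 c3@18, authorship .....111.222..44333
Authorship (.=original, N=cursor N): . . . . . 1 1 1 . 2 2 2 . . 4 4 3 3 3
Index 11: author = 2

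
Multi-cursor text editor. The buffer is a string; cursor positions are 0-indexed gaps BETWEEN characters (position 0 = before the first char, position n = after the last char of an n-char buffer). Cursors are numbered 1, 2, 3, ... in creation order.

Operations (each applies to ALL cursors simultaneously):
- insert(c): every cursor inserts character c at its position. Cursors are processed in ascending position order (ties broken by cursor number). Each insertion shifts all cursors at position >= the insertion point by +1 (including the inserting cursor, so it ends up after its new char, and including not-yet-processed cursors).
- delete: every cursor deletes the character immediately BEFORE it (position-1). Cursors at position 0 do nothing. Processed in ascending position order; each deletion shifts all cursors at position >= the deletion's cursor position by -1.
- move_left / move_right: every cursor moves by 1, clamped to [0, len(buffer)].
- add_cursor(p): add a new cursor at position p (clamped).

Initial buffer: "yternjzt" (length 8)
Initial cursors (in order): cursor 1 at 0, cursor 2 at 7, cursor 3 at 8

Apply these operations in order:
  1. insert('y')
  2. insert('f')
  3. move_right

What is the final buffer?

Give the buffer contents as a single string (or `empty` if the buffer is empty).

After op 1 (insert('y')): buffer="yyternjzyty" (len 11), cursors c1@1 c2@9 c3@11, authorship 1.......2.3
After op 2 (insert('f')): buffer="yfyternjzyftyf" (len 14), cursors c1@2 c2@11 c3@14, authorship 11.......22.33
After op 3 (move_right): buffer="yfyternjzyftyf" (len 14), cursors c1@3 c2@12 c3@14, authorship 11.......22.33

Answer: yfyternjzyftyf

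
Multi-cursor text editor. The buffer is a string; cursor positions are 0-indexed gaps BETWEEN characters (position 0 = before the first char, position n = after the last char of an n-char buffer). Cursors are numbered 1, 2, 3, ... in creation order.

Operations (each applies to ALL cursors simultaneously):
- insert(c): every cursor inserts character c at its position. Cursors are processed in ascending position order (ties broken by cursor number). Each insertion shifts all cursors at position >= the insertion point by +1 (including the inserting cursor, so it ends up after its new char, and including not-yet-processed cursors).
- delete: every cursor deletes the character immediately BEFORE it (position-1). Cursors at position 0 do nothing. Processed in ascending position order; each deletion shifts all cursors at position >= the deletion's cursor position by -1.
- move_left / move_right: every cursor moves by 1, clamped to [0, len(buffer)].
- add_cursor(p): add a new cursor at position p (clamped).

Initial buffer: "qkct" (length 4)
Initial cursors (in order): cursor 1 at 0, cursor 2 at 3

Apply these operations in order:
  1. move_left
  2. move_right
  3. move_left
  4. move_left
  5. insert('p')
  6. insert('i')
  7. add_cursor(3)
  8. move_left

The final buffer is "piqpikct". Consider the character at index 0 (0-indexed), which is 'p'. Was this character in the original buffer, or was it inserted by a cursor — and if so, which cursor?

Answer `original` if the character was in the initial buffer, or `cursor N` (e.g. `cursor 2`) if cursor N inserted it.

After op 1 (move_left): buffer="qkct" (len 4), cursors c1@0 c2@2, authorship ....
After op 2 (move_right): buffer="qkct" (len 4), cursors c1@1 c2@3, authorship ....
After op 3 (move_left): buffer="qkct" (len 4), cursors c1@0 c2@2, authorship ....
After op 4 (move_left): buffer="qkct" (len 4), cursors c1@0 c2@1, authorship ....
After op 5 (insert('p')): buffer="pqpkct" (len 6), cursors c1@1 c2@3, authorship 1.2...
After op 6 (insert('i')): buffer="piqpikct" (len 8), cursors c1@2 c2@5, authorship 11.22...
After op 7 (add_cursor(3)): buffer="piqpikct" (len 8), cursors c1@2 c3@3 c2@5, authorship 11.22...
After op 8 (move_left): buffer="piqpikct" (len 8), cursors c1@1 c3@2 c2@4, authorship 11.22...
Authorship (.=original, N=cursor N): 1 1 . 2 2 . . .
Index 0: author = 1

Answer: cursor 1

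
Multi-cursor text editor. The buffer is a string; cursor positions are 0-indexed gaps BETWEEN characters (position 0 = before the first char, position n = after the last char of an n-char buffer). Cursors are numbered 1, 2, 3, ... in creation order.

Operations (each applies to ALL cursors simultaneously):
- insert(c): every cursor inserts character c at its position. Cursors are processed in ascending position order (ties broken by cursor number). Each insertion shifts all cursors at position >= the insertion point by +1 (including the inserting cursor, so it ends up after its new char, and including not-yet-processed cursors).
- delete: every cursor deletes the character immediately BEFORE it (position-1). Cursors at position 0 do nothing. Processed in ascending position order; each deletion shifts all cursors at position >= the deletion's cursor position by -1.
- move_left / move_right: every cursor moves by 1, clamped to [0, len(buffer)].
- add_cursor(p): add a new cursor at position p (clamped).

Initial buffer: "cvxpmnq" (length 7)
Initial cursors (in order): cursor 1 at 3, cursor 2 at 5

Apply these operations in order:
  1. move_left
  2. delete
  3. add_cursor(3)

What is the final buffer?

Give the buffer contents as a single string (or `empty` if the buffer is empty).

Answer: cxmnq

Derivation:
After op 1 (move_left): buffer="cvxpmnq" (len 7), cursors c1@2 c2@4, authorship .......
After op 2 (delete): buffer="cxmnq" (len 5), cursors c1@1 c2@2, authorship .....
After op 3 (add_cursor(3)): buffer="cxmnq" (len 5), cursors c1@1 c2@2 c3@3, authorship .....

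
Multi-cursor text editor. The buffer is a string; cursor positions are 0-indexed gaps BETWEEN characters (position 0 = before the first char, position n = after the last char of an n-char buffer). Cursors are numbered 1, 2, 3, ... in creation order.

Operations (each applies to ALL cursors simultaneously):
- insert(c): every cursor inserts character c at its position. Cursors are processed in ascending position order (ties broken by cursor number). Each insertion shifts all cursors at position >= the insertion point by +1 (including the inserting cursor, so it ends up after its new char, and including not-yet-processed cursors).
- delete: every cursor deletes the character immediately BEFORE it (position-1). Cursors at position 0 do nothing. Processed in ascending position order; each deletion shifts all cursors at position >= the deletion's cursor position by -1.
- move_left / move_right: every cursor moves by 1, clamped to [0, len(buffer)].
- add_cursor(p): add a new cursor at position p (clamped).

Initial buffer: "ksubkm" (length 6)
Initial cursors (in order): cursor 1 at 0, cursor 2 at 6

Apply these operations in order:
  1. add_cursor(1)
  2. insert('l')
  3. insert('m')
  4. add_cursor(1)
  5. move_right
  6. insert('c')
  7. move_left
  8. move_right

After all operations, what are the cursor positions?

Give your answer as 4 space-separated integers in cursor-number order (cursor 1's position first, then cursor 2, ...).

After op 1 (add_cursor(1)): buffer="ksubkm" (len 6), cursors c1@0 c3@1 c2@6, authorship ......
After op 2 (insert('l')): buffer="lklsubkml" (len 9), cursors c1@1 c3@3 c2@9, authorship 1.3.....2
After op 3 (insert('m')): buffer="lmklmsubkmlm" (len 12), cursors c1@2 c3@5 c2@12, authorship 11.33.....22
After op 4 (add_cursor(1)): buffer="lmklmsubkmlm" (len 12), cursors c4@1 c1@2 c3@5 c2@12, authorship 11.33.....22
After op 5 (move_right): buffer="lmklmsubkmlm" (len 12), cursors c4@2 c1@3 c3@6 c2@12, authorship 11.33.....22
After op 6 (insert('c')): buffer="lmckclmscubkmlmc" (len 16), cursors c4@3 c1@5 c3@9 c2@16, authorship 114.133.3....222
After op 7 (move_left): buffer="lmckclmscubkmlmc" (len 16), cursors c4@2 c1@4 c3@8 c2@15, authorship 114.133.3....222
After op 8 (move_right): buffer="lmckclmscubkmlmc" (len 16), cursors c4@3 c1@5 c3@9 c2@16, authorship 114.133.3....222

Answer: 5 16 9 3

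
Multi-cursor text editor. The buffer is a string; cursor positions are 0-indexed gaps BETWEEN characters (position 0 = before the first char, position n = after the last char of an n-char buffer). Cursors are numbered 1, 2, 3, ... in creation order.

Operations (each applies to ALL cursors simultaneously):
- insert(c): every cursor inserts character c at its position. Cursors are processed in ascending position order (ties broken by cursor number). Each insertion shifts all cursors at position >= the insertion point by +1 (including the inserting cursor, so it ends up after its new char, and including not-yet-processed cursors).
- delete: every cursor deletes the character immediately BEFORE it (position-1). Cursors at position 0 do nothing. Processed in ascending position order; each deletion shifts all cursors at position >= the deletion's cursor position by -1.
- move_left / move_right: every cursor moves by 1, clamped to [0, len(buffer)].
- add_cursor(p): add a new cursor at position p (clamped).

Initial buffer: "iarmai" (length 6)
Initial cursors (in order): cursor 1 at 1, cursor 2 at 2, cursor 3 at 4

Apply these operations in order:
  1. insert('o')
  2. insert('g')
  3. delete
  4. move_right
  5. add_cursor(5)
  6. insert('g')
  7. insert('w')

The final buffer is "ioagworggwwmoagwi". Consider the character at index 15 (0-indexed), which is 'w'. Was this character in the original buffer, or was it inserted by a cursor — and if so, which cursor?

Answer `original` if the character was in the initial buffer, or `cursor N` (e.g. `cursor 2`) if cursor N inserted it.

After op 1 (insert('o')): buffer="ioaormoai" (len 9), cursors c1@2 c2@4 c3@7, authorship .1.2..3..
After op 2 (insert('g')): buffer="iogaogrmogai" (len 12), cursors c1@3 c2@6 c3@10, authorship .11.22..33..
After op 3 (delete): buffer="ioaormoai" (len 9), cursors c1@2 c2@4 c3@7, authorship .1.2..3..
After op 4 (move_right): buffer="ioaormoai" (len 9), cursors c1@3 c2@5 c3@8, authorship .1.2..3..
After op 5 (add_cursor(5)): buffer="ioaormoai" (len 9), cursors c1@3 c2@5 c4@5 c3@8, authorship .1.2..3..
After op 6 (insert('g')): buffer="ioagorggmoagi" (len 13), cursors c1@4 c2@8 c4@8 c3@12, authorship .1.12.24.3.3.
After op 7 (insert('w')): buffer="ioagworggwwmoagwi" (len 17), cursors c1@5 c2@11 c4@11 c3@16, authorship .1.112.2424.3.33.
Authorship (.=original, N=cursor N): . 1 . 1 1 2 . 2 4 2 4 . 3 . 3 3 .
Index 15: author = 3

Answer: cursor 3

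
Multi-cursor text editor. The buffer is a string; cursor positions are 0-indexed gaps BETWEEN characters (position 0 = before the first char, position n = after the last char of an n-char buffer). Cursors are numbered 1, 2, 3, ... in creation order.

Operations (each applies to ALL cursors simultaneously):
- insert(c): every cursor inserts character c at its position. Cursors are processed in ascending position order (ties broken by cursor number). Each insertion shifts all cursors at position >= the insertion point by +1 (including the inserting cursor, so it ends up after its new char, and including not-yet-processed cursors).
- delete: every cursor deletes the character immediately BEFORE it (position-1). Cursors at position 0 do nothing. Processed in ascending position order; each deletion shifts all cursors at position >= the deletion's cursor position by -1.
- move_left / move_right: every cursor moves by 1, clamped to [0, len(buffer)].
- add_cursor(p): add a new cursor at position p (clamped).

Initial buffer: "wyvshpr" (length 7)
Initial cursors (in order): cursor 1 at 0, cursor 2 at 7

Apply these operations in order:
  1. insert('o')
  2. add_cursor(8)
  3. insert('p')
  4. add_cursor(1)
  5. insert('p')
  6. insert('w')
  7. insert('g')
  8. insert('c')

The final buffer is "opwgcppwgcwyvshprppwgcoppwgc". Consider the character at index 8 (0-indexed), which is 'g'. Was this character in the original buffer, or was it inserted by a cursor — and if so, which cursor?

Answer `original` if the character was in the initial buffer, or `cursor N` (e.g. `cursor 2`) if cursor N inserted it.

Answer: cursor 1

Derivation:
After op 1 (insert('o')): buffer="owyvshpro" (len 9), cursors c1@1 c2@9, authorship 1.......2
After op 2 (add_cursor(8)): buffer="owyvshpro" (len 9), cursors c1@1 c3@8 c2@9, authorship 1.......2
After op 3 (insert('p')): buffer="opwyvshprpop" (len 12), cursors c1@2 c3@10 c2@12, authorship 11.......322
After op 4 (add_cursor(1)): buffer="opwyvshprpop" (len 12), cursors c4@1 c1@2 c3@10 c2@12, authorship 11.......322
After op 5 (insert('p')): buffer="opppwyvshprppopp" (len 16), cursors c4@2 c1@4 c3@13 c2@16, authorship 1411.......33222
After op 6 (insert('w')): buffer="opwppwwyvshprppwoppw" (len 20), cursors c4@3 c1@6 c3@16 c2@20, authorship 144111.......3332222
After op 7 (insert('g')): buffer="opwgppwgwyvshprppwgoppwg" (len 24), cursors c4@4 c1@8 c3@19 c2@24, authorship 14441111.......333322222
After op 8 (insert('c')): buffer="opwgcppwgcwyvshprppwgcoppwgc" (len 28), cursors c4@5 c1@10 c3@22 c2@28, authorship 1444411111.......33333222222
Authorship (.=original, N=cursor N): 1 4 4 4 4 1 1 1 1 1 . . . . . . . 3 3 3 3 3 2 2 2 2 2 2
Index 8: author = 1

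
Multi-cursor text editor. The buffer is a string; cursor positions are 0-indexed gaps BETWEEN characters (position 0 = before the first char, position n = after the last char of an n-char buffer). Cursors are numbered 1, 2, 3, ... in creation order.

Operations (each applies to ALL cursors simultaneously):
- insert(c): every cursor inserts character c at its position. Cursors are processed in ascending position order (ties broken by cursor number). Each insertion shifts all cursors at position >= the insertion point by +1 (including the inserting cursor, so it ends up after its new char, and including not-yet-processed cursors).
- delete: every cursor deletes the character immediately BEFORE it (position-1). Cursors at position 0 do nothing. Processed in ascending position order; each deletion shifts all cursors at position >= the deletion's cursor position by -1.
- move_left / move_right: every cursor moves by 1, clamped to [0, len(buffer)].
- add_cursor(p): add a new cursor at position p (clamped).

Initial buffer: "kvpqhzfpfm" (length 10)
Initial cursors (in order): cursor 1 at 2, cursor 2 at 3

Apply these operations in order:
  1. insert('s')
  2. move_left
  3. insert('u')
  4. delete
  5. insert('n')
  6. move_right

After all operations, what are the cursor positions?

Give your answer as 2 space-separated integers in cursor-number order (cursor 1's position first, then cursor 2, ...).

Answer: 4 7

Derivation:
After op 1 (insert('s')): buffer="kvspsqhzfpfm" (len 12), cursors c1@3 c2@5, authorship ..1.2.......
After op 2 (move_left): buffer="kvspsqhzfpfm" (len 12), cursors c1@2 c2@4, authorship ..1.2.......
After op 3 (insert('u')): buffer="kvuspusqhzfpfm" (len 14), cursors c1@3 c2@6, authorship ..11.22.......
After op 4 (delete): buffer="kvspsqhzfpfm" (len 12), cursors c1@2 c2@4, authorship ..1.2.......
After op 5 (insert('n')): buffer="kvnspnsqhzfpfm" (len 14), cursors c1@3 c2@6, authorship ..11.22.......
After op 6 (move_right): buffer="kvnspnsqhzfpfm" (len 14), cursors c1@4 c2@7, authorship ..11.22.......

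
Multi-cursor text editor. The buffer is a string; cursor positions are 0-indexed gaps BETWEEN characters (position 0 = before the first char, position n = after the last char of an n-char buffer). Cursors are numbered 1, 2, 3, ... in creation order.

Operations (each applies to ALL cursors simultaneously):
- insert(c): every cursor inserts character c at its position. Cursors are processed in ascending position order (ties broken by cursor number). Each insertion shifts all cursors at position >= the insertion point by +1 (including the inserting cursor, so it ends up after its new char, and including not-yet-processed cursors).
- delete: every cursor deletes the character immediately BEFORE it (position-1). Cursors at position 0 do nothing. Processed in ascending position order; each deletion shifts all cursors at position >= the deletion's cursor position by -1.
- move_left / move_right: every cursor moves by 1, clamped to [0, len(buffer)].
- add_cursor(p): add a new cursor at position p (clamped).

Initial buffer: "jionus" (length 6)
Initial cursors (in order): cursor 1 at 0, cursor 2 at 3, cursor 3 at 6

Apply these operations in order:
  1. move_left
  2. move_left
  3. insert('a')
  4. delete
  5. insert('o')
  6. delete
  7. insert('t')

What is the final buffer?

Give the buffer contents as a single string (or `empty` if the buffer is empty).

Answer: tjtiontus

Derivation:
After op 1 (move_left): buffer="jionus" (len 6), cursors c1@0 c2@2 c3@5, authorship ......
After op 2 (move_left): buffer="jionus" (len 6), cursors c1@0 c2@1 c3@4, authorship ......
After op 3 (insert('a')): buffer="ajaionaus" (len 9), cursors c1@1 c2@3 c3@7, authorship 1.2...3..
After op 4 (delete): buffer="jionus" (len 6), cursors c1@0 c2@1 c3@4, authorship ......
After op 5 (insert('o')): buffer="ojoionous" (len 9), cursors c1@1 c2@3 c3@7, authorship 1.2...3..
After op 6 (delete): buffer="jionus" (len 6), cursors c1@0 c2@1 c3@4, authorship ......
After op 7 (insert('t')): buffer="tjtiontus" (len 9), cursors c1@1 c2@3 c3@7, authorship 1.2...3..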